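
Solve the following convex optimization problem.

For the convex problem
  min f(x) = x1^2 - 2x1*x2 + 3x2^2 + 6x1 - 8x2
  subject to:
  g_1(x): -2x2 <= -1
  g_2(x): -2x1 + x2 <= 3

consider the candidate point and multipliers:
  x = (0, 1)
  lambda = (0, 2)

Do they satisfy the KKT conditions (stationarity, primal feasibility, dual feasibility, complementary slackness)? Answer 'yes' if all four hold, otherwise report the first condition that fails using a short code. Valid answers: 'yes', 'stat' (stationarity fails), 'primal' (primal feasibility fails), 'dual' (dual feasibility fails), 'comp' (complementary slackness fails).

Gradient of f: grad f(x) = Q x + c = (4, -2)
Constraint values g_i(x) = a_i^T x - b_i:
  g_1((0, 1)) = -1
  g_2((0, 1)) = -2
Stationarity residual: grad f(x) + sum_i lambda_i a_i = (0, 0)
  -> stationarity OK
Primal feasibility (all g_i <= 0): OK
Dual feasibility (all lambda_i >= 0): OK
Complementary slackness (lambda_i * g_i(x) = 0 for all i): FAILS

Verdict: the first failing condition is complementary_slackness -> comp.

comp


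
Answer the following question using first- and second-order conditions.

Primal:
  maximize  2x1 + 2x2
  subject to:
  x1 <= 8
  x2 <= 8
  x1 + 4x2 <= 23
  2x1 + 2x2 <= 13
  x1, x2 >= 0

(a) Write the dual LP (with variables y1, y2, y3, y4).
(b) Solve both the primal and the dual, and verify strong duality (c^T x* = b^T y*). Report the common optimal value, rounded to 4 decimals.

The standard primal-dual pair for 'max c^T x s.t. A x <= b, x >= 0' is:
  Dual:  min b^T y  s.t.  A^T y >= c,  y >= 0.

So the dual LP is:
  minimize  8y1 + 8y2 + 23y3 + 13y4
  subject to:
    y1 + y3 + 2y4 >= 2
    y2 + 4y3 + 2y4 >= 2
    y1, y2, y3, y4 >= 0

Solving the primal: x* = (6.5, 0).
  primal value c^T x* = 13.
Solving the dual: y* = (0, 0, 0, 1).
  dual value b^T y* = 13.
Strong duality: c^T x* = b^T y*. Confirmed.

13


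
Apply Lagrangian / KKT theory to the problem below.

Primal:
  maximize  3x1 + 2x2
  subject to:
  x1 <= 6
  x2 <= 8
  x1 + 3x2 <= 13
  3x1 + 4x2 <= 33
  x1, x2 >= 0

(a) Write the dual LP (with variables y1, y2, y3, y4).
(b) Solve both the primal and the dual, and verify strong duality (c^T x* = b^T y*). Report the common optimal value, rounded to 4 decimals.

The standard primal-dual pair for 'max c^T x s.t. A x <= b, x >= 0' is:
  Dual:  min b^T y  s.t.  A^T y >= c,  y >= 0.

So the dual LP is:
  minimize  6y1 + 8y2 + 13y3 + 33y4
  subject to:
    y1 + y3 + 3y4 >= 3
    y2 + 3y3 + 4y4 >= 2
    y1, y2, y3, y4 >= 0

Solving the primal: x* = (6, 2.3333).
  primal value c^T x* = 22.6667.
Solving the dual: y* = (2.3333, 0, 0.6667, 0).
  dual value b^T y* = 22.6667.
Strong duality: c^T x* = b^T y*. Confirmed.

22.6667


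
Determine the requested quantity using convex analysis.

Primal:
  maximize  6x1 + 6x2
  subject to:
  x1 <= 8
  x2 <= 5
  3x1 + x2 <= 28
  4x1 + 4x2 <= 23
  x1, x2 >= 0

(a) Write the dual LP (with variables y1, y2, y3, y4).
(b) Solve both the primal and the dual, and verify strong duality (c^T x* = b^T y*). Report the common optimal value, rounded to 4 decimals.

The standard primal-dual pair for 'max c^T x s.t. A x <= b, x >= 0' is:
  Dual:  min b^T y  s.t.  A^T y >= c,  y >= 0.

So the dual LP is:
  minimize  8y1 + 5y2 + 28y3 + 23y4
  subject to:
    y1 + 3y3 + 4y4 >= 6
    y2 + y3 + 4y4 >= 6
    y1, y2, y3, y4 >= 0

Solving the primal: x* = (5.75, 0).
  primal value c^T x* = 34.5.
Solving the dual: y* = (0, 0, 0, 1.5).
  dual value b^T y* = 34.5.
Strong duality: c^T x* = b^T y*. Confirmed.

34.5


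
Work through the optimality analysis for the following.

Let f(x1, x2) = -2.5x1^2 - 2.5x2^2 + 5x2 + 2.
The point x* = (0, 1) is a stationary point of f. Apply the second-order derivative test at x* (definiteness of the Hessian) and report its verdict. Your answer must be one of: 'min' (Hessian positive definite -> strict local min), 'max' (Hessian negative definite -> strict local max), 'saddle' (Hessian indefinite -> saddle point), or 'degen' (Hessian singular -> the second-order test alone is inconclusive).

Compute the Hessian H = grad^2 f:
  H = [[-5, 0], [0, -5]]
Verify stationarity: grad f(x*) = H x* + g = (0, 0).
Eigenvalues of H: -5, -5.
Both eigenvalues < 0, so H is negative definite -> x* is a strict local max.

max


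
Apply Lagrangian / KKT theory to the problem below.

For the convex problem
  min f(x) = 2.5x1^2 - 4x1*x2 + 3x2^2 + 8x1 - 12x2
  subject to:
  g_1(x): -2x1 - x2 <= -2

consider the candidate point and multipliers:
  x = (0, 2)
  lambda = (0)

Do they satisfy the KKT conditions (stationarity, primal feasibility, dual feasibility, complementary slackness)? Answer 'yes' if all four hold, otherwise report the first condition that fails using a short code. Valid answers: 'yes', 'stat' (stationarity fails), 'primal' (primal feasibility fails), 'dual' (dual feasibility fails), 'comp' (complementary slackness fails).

Gradient of f: grad f(x) = Q x + c = (0, 0)
Constraint values g_i(x) = a_i^T x - b_i:
  g_1((0, 2)) = 0
Stationarity residual: grad f(x) + sum_i lambda_i a_i = (0, 0)
  -> stationarity OK
Primal feasibility (all g_i <= 0): OK
Dual feasibility (all lambda_i >= 0): OK
Complementary slackness (lambda_i * g_i(x) = 0 for all i): OK

Verdict: yes, KKT holds.

yes


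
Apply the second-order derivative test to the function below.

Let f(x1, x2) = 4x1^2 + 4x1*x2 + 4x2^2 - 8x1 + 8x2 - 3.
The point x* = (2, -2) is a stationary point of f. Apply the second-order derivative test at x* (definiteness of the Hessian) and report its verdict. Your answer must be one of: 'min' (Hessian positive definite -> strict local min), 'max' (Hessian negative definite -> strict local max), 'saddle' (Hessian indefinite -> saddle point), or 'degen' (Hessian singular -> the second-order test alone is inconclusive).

Compute the Hessian H = grad^2 f:
  H = [[8, 4], [4, 8]]
Verify stationarity: grad f(x*) = H x* + g = (0, 0).
Eigenvalues of H: 4, 12.
Both eigenvalues > 0, so H is positive definite -> x* is a strict local min.

min


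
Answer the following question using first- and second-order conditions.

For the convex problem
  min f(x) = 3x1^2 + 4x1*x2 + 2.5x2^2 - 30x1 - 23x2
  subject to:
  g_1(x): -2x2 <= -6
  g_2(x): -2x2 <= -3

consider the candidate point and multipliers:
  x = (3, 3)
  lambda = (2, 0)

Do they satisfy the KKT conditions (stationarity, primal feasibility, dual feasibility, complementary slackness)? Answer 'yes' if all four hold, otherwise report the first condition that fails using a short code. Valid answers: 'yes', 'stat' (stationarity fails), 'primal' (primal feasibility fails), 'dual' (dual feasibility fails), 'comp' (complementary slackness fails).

Gradient of f: grad f(x) = Q x + c = (0, 4)
Constraint values g_i(x) = a_i^T x - b_i:
  g_1((3, 3)) = 0
  g_2((3, 3)) = -3
Stationarity residual: grad f(x) + sum_i lambda_i a_i = (0, 0)
  -> stationarity OK
Primal feasibility (all g_i <= 0): OK
Dual feasibility (all lambda_i >= 0): OK
Complementary slackness (lambda_i * g_i(x) = 0 for all i): OK

Verdict: yes, KKT holds.

yes


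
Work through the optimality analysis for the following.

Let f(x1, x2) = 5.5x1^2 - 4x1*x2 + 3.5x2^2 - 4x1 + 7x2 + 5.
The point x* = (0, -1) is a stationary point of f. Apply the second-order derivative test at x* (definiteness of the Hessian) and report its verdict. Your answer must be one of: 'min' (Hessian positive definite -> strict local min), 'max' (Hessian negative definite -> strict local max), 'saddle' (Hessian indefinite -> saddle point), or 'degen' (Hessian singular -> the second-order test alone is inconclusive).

Compute the Hessian H = grad^2 f:
  H = [[11, -4], [-4, 7]]
Verify stationarity: grad f(x*) = H x* + g = (0, 0).
Eigenvalues of H: 4.5279, 13.4721.
Both eigenvalues > 0, so H is positive definite -> x* is a strict local min.

min


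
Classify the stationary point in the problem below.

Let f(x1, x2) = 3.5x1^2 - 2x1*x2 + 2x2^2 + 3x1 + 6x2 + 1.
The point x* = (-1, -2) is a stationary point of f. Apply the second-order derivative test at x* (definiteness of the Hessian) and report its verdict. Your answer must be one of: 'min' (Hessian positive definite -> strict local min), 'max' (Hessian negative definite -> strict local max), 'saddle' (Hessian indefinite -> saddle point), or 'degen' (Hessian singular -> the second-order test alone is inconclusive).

Compute the Hessian H = grad^2 f:
  H = [[7, -2], [-2, 4]]
Verify stationarity: grad f(x*) = H x* + g = (0, 0).
Eigenvalues of H: 3, 8.
Both eigenvalues > 0, so H is positive definite -> x* is a strict local min.

min


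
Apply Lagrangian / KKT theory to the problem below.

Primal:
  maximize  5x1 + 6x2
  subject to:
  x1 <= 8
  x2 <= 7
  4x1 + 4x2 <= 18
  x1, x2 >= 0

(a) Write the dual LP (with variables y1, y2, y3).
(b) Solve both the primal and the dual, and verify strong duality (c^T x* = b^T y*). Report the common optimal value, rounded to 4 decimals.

The standard primal-dual pair for 'max c^T x s.t. A x <= b, x >= 0' is:
  Dual:  min b^T y  s.t.  A^T y >= c,  y >= 0.

So the dual LP is:
  minimize  8y1 + 7y2 + 18y3
  subject to:
    y1 + 4y3 >= 5
    y2 + 4y3 >= 6
    y1, y2, y3 >= 0

Solving the primal: x* = (0, 4.5).
  primal value c^T x* = 27.
Solving the dual: y* = (0, 0, 1.5).
  dual value b^T y* = 27.
Strong duality: c^T x* = b^T y*. Confirmed.

27


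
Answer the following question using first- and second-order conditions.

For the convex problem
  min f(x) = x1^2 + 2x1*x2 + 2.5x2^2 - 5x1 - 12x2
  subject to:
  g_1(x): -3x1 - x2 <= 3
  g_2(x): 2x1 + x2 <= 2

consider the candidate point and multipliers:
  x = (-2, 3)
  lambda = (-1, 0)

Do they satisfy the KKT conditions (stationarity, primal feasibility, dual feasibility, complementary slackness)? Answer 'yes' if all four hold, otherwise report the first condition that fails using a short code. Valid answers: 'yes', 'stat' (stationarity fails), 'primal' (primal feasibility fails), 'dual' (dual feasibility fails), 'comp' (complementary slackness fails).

Gradient of f: grad f(x) = Q x + c = (-3, -1)
Constraint values g_i(x) = a_i^T x - b_i:
  g_1((-2, 3)) = 0
  g_2((-2, 3)) = -3
Stationarity residual: grad f(x) + sum_i lambda_i a_i = (0, 0)
  -> stationarity OK
Primal feasibility (all g_i <= 0): OK
Dual feasibility (all lambda_i >= 0): FAILS
Complementary slackness (lambda_i * g_i(x) = 0 for all i): OK

Verdict: the first failing condition is dual_feasibility -> dual.

dual


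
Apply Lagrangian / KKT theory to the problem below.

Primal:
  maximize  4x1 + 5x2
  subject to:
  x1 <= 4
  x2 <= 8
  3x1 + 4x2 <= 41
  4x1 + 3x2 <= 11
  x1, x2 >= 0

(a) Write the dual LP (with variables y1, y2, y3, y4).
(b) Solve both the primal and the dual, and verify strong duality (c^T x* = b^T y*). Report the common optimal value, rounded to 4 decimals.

The standard primal-dual pair for 'max c^T x s.t. A x <= b, x >= 0' is:
  Dual:  min b^T y  s.t.  A^T y >= c,  y >= 0.

So the dual LP is:
  minimize  4y1 + 8y2 + 41y3 + 11y4
  subject to:
    y1 + 3y3 + 4y4 >= 4
    y2 + 4y3 + 3y4 >= 5
    y1, y2, y3, y4 >= 0

Solving the primal: x* = (0, 3.6667).
  primal value c^T x* = 18.3333.
Solving the dual: y* = (0, 0, 0, 1.6667).
  dual value b^T y* = 18.3333.
Strong duality: c^T x* = b^T y*. Confirmed.

18.3333


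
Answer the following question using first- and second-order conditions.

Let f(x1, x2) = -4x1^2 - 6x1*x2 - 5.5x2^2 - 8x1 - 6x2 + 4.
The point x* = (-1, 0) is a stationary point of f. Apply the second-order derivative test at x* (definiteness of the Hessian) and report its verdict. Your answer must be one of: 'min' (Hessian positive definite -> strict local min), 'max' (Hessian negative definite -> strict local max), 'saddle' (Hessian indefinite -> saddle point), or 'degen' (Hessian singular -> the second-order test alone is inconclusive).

Compute the Hessian H = grad^2 f:
  H = [[-8, -6], [-6, -11]]
Verify stationarity: grad f(x*) = H x* + g = (0, 0).
Eigenvalues of H: -15.6847, -3.3153.
Both eigenvalues < 0, so H is negative definite -> x* is a strict local max.

max


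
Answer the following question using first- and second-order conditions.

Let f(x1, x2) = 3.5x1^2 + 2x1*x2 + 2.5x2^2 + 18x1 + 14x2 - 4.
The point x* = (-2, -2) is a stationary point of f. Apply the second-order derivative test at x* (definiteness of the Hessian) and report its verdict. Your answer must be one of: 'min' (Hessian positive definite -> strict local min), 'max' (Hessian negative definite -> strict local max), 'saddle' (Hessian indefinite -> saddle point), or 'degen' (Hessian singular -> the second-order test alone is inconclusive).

Compute the Hessian H = grad^2 f:
  H = [[7, 2], [2, 5]]
Verify stationarity: grad f(x*) = H x* + g = (0, 0).
Eigenvalues of H: 3.7639, 8.2361.
Both eigenvalues > 0, so H is positive definite -> x* is a strict local min.

min


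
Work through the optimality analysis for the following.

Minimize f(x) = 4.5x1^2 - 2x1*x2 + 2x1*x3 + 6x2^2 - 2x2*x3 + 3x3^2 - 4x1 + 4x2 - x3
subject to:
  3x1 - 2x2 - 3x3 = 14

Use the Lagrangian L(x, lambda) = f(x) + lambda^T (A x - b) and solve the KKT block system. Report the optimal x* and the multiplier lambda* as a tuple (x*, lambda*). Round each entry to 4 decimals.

Form the Lagrangian:
  L(x, lambda) = (1/2) x^T Q x + c^T x + lambda^T (A x - b)
Stationarity (grad_x L = 0): Q x + c + A^T lambda = 0.
Primal feasibility: A x = b.

This gives the KKT block system:
  [ Q   A^T ] [ x     ]   [-c ]
  [ A    0  ] [ lambda ] = [ b ]

Solving the linear system:
  x*      = (1.7706, -0.9312, -2.2752)
  lambda* = (-3.0826)
  f(x*)   = 17.3119

x* = (1.7706, -0.9312, -2.2752), lambda* = (-3.0826)


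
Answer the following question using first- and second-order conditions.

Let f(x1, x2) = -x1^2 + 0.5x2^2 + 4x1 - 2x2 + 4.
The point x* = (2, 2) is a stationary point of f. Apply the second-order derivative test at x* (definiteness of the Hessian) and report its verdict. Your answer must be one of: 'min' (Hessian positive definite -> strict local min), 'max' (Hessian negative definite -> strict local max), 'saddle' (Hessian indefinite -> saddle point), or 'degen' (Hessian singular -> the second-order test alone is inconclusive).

Compute the Hessian H = grad^2 f:
  H = [[-2, 0], [0, 1]]
Verify stationarity: grad f(x*) = H x* + g = (0, 0).
Eigenvalues of H: -2, 1.
Eigenvalues have mixed signs, so H is indefinite -> x* is a saddle point.

saddle


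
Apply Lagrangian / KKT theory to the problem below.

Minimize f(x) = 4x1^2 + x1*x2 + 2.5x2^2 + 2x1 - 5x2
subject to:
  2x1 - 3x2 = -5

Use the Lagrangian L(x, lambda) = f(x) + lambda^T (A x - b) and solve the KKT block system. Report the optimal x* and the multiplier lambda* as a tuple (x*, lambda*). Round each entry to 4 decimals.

Form the Lagrangian:
  L(x, lambda) = (1/2) x^T Q x + c^T x + lambda^T (A x - b)
Stationarity (grad_x L = 0): Q x + c + A^T lambda = 0.
Primal feasibility: A x = b.

This gives the KKT block system:
  [ Q   A^T ] [ x     ]   [-c ]
  [ A    0  ] [ lambda ] = [ b ]

Solving the linear system:
  x*      = (-0.5096, 1.3269)
  lambda* = (0.375)
  f(x*)   = -2.8894

x* = (-0.5096, 1.3269), lambda* = (0.375)


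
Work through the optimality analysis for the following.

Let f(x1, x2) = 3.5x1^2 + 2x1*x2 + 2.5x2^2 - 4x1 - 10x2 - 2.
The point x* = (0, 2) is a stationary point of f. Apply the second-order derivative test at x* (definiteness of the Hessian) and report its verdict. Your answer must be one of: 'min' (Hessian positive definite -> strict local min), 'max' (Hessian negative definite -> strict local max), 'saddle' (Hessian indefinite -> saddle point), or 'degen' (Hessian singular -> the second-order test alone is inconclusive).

Compute the Hessian H = grad^2 f:
  H = [[7, 2], [2, 5]]
Verify stationarity: grad f(x*) = H x* + g = (0, 0).
Eigenvalues of H: 3.7639, 8.2361.
Both eigenvalues > 0, so H is positive definite -> x* is a strict local min.

min


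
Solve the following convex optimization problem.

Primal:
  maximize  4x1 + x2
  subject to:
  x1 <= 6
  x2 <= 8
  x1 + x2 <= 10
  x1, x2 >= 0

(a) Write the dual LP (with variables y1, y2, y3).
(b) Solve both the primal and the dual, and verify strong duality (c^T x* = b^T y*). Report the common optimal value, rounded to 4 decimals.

The standard primal-dual pair for 'max c^T x s.t. A x <= b, x >= 0' is:
  Dual:  min b^T y  s.t.  A^T y >= c,  y >= 0.

So the dual LP is:
  minimize  6y1 + 8y2 + 10y3
  subject to:
    y1 + y3 >= 4
    y2 + y3 >= 1
    y1, y2, y3 >= 0

Solving the primal: x* = (6, 4).
  primal value c^T x* = 28.
Solving the dual: y* = (3, 0, 1).
  dual value b^T y* = 28.
Strong duality: c^T x* = b^T y*. Confirmed.

28


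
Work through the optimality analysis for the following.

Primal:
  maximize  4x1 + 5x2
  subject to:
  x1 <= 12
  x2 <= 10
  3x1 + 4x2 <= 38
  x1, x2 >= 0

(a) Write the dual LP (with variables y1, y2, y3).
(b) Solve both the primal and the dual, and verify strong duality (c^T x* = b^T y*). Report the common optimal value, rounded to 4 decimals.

The standard primal-dual pair for 'max c^T x s.t. A x <= b, x >= 0' is:
  Dual:  min b^T y  s.t.  A^T y >= c,  y >= 0.

So the dual LP is:
  minimize  12y1 + 10y2 + 38y3
  subject to:
    y1 + 3y3 >= 4
    y2 + 4y3 >= 5
    y1, y2, y3 >= 0

Solving the primal: x* = (12, 0.5).
  primal value c^T x* = 50.5.
Solving the dual: y* = (0.25, 0, 1.25).
  dual value b^T y* = 50.5.
Strong duality: c^T x* = b^T y*. Confirmed.

50.5


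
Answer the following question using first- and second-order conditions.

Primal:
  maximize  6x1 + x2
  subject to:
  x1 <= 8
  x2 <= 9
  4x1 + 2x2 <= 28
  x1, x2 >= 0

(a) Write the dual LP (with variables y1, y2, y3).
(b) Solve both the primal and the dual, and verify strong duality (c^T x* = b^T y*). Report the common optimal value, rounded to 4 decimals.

The standard primal-dual pair for 'max c^T x s.t. A x <= b, x >= 0' is:
  Dual:  min b^T y  s.t.  A^T y >= c,  y >= 0.

So the dual LP is:
  minimize  8y1 + 9y2 + 28y3
  subject to:
    y1 + 4y3 >= 6
    y2 + 2y3 >= 1
    y1, y2, y3 >= 0

Solving the primal: x* = (7, 0).
  primal value c^T x* = 42.
Solving the dual: y* = (0, 0, 1.5).
  dual value b^T y* = 42.
Strong duality: c^T x* = b^T y*. Confirmed.

42


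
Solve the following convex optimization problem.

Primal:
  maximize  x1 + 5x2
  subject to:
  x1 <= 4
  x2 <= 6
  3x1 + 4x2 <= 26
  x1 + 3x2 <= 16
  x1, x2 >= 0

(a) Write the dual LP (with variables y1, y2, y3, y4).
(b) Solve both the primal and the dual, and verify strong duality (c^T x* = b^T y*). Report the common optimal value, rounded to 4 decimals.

The standard primal-dual pair for 'max c^T x s.t. A x <= b, x >= 0' is:
  Dual:  min b^T y  s.t.  A^T y >= c,  y >= 0.

So the dual LP is:
  minimize  4y1 + 6y2 + 26y3 + 16y4
  subject to:
    y1 + 3y3 + y4 >= 1
    y2 + 4y3 + 3y4 >= 5
    y1, y2, y3, y4 >= 0

Solving the primal: x* = (0, 5.3333).
  primal value c^T x* = 26.6667.
Solving the dual: y* = (0, 0, 0, 1.6667).
  dual value b^T y* = 26.6667.
Strong duality: c^T x* = b^T y*. Confirmed.

26.6667


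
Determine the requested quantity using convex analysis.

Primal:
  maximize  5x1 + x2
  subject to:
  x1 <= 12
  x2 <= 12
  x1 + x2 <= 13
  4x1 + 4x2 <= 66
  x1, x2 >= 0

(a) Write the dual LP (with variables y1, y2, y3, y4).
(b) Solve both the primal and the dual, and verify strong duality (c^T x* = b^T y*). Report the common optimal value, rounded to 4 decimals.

The standard primal-dual pair for 'max c^T x s.t. A x <= b, x >= 0' is:
  Dual:  min b^T y  s.t.  A^T y >= c,  y >= 0.

So the dual LP is:
  minimize  12y1 + 12y2 + 13y3 + 66y4
  subject to:
    y1 + y3 + 4y4 >= 5
    y2 + y3 + 4y4 >= 1
    y1, y2, y3, y4 >= 0

Solving the primal: x* = (12, 1).
  primal value c^T x* = 61.
Solving the dual: y* = (4, 0, 1, 0).
  dual value b^T y* = 61.
Strong duality: c^T x* = b^T y*. Confirmed.

61


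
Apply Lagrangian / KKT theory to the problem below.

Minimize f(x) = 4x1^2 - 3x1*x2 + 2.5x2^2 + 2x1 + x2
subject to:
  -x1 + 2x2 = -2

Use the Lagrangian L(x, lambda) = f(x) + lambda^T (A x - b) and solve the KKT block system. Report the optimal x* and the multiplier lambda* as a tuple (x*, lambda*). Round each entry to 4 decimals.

Form the Lagrangian:
  L(x, lambda) = (1/2) x^T Q x + c^T x + lambda^T (A x - b)
Stationarity (grad_x L = 0): Q x + c + A^T lambda = 0.
Primal feasibility: A x = b.

This gives the KKT block system:
  [ Q   A^T ] [ x     ]   [-c ]
  [ A    0  ] [ lambda ] = [ b ]

Solving the linear system:
  x*      = (-0.48, -1.24)
  lambda* = (1.88)
  f(x*)   = 0.78

x* = (-0.48, -1.24), lambda* = (1.88)


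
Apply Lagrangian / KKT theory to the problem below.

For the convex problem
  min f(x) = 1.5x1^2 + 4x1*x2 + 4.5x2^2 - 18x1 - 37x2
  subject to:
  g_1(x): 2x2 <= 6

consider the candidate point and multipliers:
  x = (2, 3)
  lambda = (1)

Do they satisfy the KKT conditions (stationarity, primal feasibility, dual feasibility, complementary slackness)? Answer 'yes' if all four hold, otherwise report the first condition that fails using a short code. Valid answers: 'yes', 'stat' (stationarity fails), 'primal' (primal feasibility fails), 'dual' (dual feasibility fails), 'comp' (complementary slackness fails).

Gradient of f: grad f(x) = Q x + c = (0, -2)
Constraint values g_i(x) = a_i^T x - b_i:
  g_1((2, 3)) = 0
Stationarity residual: grad f(x) + sum_i lambda_i a_i = (0, 0)
  -> stationarity OK
Primal feasibility (all g_i <= 0): OK
Dual feasibility (all lambda_i >= 0): OK
Complementary slackness (lambda_i * g_i(x) = 0 for all i): OK

Verdict: yes, KKT holds.

yes


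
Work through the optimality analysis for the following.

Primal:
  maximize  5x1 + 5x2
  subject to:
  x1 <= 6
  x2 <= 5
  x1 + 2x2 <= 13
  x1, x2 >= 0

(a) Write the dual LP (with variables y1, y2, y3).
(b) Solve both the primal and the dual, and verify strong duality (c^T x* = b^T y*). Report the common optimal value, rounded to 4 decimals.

The standard primal-dual pair for 'max c^T x s.t. A x <= b, x >= 0' is:
  Dual:  min b^T y  s.t.  A^T y >= c,  y >= 0.

So the dual LP is:
  minimize  6y1 + 5y2 + 13y3
  subject to:
    y1 + y3 >= 5
    y2 + 2y3 >= 5
    y1, y2, y3 >= 0

Solving the primal: x* = (6, 3.5).
  primal value c^T x* = 47.5.
Solving the dual: y* = (2.5, 0, 2.5).
  dual value b^T y* = 47.5.
Strong duality: c^T x* = b^T y*. Confirmed.

47.5


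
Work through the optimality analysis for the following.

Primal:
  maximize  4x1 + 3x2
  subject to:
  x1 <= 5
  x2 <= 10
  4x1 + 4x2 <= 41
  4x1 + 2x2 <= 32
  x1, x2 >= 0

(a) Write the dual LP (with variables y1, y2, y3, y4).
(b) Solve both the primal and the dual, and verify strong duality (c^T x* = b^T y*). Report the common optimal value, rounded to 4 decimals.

The standard primal-dual pair for 'max c^T x s.t. A x <= b, x >= 0' is:
  Dual:  min b^T y  s.t.  A^T y >= c,  y >= 0.

So the dual LP is:
  minimize  5y1 + 10y2 + 41y3 + 32y4
  subject to:
    y1 + 4y3 + 4y4 >= 4
    y2 + 4y3 + 2y4 >= 3
    y1, y2, y3, y4 >= 0

Solving the primal: x* = (5, 5.25).
  primal value c^T x* = 35.75.
Solving the dual: y* = (1, 0, 0.75, 0).
  dual value b^T y* = 35.75.
Strong duality: c^T x* = b^T y*. Confirmed.

35.75


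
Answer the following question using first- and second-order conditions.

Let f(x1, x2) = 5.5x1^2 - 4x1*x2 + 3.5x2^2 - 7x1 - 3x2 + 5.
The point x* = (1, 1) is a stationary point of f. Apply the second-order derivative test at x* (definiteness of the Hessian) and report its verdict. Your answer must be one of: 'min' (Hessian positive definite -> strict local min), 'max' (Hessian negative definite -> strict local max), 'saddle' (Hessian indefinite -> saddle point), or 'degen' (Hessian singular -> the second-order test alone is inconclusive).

Compute the Hessian H = grad^2 f:
  H = [[11, -4], [-4, 7]]
Verify stationarity: grad f(x*) = H x* + g = (0, 0).
Eigenvalues of H: 4.5279, 13.4721.
Both eigenvalues > 0, so H is positive definite -> x* is a strict local min.

min


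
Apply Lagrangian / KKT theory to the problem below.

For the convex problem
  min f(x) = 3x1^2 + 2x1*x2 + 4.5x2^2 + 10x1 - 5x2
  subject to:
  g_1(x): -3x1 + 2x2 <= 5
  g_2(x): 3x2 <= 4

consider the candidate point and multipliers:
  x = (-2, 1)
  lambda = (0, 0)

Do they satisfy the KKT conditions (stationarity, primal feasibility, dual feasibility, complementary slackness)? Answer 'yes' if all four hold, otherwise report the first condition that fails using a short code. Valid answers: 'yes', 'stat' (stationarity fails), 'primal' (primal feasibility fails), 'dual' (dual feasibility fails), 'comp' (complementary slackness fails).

Gradient of f: grad f(x) = Q x + c = (0, 0)
Constraint values g_i(x) = a_i^T x - b_i:
  g_1((-2, 1)) = 3
  g_2((-2, 1)) = -1
Stationarity residual: grad f(x) + sum_i lambda_i a_i = (0, 0)
  -> stationarity OK
Primal feasibility (all g_i <= 0): FAILS
Dual feasibility (all lambda_i >= 0): OK
Complementary slackness (lambda_i * g_i(x) = 0 for all i): OK

Verdict: the first failing condition is primal_feasibility -> primal.

primal


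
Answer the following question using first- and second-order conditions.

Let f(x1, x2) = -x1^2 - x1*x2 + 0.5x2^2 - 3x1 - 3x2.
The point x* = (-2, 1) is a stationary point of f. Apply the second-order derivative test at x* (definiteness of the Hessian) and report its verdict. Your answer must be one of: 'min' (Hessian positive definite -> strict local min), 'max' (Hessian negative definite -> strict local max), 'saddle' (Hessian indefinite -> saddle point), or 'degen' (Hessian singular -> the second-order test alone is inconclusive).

Compute the Hessian H = grad^2 f:
  H = [[-2, -1], [-1, 1]]
Verify stationarity: grad f(x*) = H x* + g = (0, 0).
Eigenvalues of H: -2.3028, 1.3028.
Eigenvalues have mixed signs, so H is indefinite -> x* is a saddle point.

saddle


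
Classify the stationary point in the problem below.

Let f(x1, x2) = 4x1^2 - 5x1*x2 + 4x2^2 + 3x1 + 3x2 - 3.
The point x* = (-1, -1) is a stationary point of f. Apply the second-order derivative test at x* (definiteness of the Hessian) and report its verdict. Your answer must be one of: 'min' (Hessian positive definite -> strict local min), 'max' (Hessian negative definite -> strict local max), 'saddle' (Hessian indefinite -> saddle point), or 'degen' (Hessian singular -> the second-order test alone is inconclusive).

Compute the Hessian H = grad^2 f:
  H = [[8, -5], [-5, 8]]
Verify stationarity: grad f(x*) = H x* + g = (0, 0).
Eigenvalues of H: 3, 13.
Both eigenvalues > 0, so H is positive definite -> x* is a strict local min.

min


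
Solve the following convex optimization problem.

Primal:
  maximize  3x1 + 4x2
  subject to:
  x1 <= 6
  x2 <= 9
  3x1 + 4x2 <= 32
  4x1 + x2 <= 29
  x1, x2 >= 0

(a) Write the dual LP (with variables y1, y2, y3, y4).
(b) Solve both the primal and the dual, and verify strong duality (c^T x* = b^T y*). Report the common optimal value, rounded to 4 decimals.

The standard primal-dual pair for 'max c^T x s.t. A x <= b, x >= 0' is:
  Dual:  min b^T y  s.t.  A^T y >= c,  y >= 0.

So the dual LP is:
  minimize  6y1 + 9y2 + 32y3 + 29y4
  subject to:
    y1 + 3y3 + 4y4 >= 3
    y2 + 4y3 + y4 >= 4
    y1, y2, y3, y4 >= 0

Solving the primal: x* = (6, 3.5).
  primal value c^T x* = 32.
Solving the dual: y* = (0, 0, 1, 0).
  dual value b^T y* = 32.
Strong duality: c^T x* = b^T y*. Confirmed.

32


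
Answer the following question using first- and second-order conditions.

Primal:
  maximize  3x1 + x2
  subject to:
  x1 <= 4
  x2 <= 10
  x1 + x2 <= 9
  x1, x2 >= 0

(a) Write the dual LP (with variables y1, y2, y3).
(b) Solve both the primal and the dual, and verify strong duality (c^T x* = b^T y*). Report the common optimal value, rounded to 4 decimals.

The standard primal-dual pair for 'max c^T x s.t. A x <= b, x >= 0' is:
  Dual:  min b^T y  s.t.  A^T y >= c,  y >= 0.

So the dual LP is:
  minimize  4y1 + 10y2 + 9y3
  subject to:
    y1 + y3 >= 3
    y2 + y3 >= 1
    y1, y2, y3 >= 0

Solving the primal: x* = (4, 5).
  primal value c^T x* = 17.
Solving the dual: y* = (2, 0, 1).
  dual value b^T y* = 17.
Strong duality: c^T x* = b^T y*. Confirmed.

17


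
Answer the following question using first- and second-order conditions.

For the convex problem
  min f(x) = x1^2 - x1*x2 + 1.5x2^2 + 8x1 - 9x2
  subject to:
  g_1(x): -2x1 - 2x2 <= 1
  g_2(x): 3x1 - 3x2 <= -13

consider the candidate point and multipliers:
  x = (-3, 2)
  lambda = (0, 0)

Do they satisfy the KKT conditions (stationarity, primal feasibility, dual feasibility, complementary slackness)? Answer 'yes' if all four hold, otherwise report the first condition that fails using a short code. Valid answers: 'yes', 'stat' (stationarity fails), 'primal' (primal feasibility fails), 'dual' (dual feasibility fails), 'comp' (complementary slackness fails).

Gradient of f: grad f(x) = Q x + c = (0, 0)
Constraint values g_i(x) = a_i^T x - b_i:
  g_1((-3, 2)) = 1
  g_2((-3, 2)) = -2
Stationarity residual: grad f(x) + sum_i lambda_i a_i = (0, 0)
  -> stationarity OK
Primal feasibility (all g_i <= 0): FAILS
Dual feasibility (all lambda_i >= 0): OK
Complementary slackness (lambda_i * g_i(x) = 0 for all i): OK

Verdict: the first failing condition is primal_feasibility -> primal.

primal


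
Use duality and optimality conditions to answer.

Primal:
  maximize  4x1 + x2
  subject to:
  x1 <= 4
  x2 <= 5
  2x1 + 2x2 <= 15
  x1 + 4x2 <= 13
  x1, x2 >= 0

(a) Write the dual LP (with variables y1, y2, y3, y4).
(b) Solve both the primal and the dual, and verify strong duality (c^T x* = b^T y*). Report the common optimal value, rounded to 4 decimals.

The standard primal-dual pair for 'max c^T x s.t. A x <= b, x >= 0' is:
  Dual:  min b^T y  s.t.  A^T y >= c,  y >= 0.

So the dual LP is:
  minimize  4y1 + 5y2 + 15y3 + 13y4
  subject to:
    y1 + 2y3 + y4 >= 4
    y2 + 2y3 + 4y4 >= 1
    y1, y2, y3, y4 >= 0

Solving the primal: x* = (4, 2.25).
  primal value c^T x* = 18.25.
Solving the dual: y* = (3.75, 0, 0, 0.25).
  dual value b^T y* = 18.25.
Strong duality: c^T x* = b^T y*. Confirmed.

18.25


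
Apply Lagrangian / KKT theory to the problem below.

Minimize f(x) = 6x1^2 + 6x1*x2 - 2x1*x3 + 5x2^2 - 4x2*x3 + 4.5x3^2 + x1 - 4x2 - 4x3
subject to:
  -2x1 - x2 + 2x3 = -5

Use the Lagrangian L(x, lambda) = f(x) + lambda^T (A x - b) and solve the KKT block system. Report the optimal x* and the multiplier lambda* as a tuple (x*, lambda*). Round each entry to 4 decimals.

Form the Lagrangian:
  L(x, lambda) = (1/2) x^T Q x + c^T x + lambda^T (A x - b)
Stationarity (grad_x L = 0): Q x + c + A^T lambda = 0.
Primal feasibility: A x = b.

This gives the KKT block system:
  [ Q   A^T ] [ x     ]   [-c ]
  [ A    0  ] [ lambda ] = [ b ]

Solving the linear system:
  x*      = (1.175, 0.0955, -1.2773)
  lambda* = (9.1136)
  f(x*)   = 25.7352

x* = (1.175, 0.0955, -1.2773), lambda* = (9.1136)


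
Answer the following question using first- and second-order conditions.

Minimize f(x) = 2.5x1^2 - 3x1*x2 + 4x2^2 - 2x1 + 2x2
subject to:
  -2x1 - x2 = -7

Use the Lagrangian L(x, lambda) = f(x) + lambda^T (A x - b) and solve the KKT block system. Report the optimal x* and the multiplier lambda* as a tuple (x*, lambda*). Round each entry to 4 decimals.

Form the Lagrangian:
  L(x, lambda) = (1/2) x^T Q x + c^T x + lambda^T (A x - b)
Stationarity (grad_x L = 0): Q x + c + A^T lambda = 0.
Primal feasibility: A x = b.

This gives the KKT block system:
  [ Q   A^T ] [ x     ]   [-c ]
  [ A    0  ] [ lambda ] = [ b ]

Solving the linear system:
  x*      = (2.8367, 1.3265)
  lambda* = (4.102)
  f(x*)   = 12.8469

x* = (2.8367, 1.3265), lambda* = (4.102)


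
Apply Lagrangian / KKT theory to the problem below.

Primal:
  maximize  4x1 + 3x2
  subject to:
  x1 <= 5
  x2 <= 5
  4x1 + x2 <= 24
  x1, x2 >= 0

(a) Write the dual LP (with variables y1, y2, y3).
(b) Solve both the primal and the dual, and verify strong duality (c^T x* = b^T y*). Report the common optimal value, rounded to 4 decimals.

The standard primal-dual pair for 'max c^T x s.t. A x <= b, x >= 0' is:
  Dual:  min b^T y  s.t.  A^T y >= c,  y >= 0.

So the dual LP is:
  minimize  5y1 + 5y2 + 24y3
  subject to:
    y1 + 4y3 >= 4
    y2 + y3 >= 3
    y1, y2, y3 >= 0

Solving the primal: x* = (4.75, 5).
  primal value c^T x* = 34.
Solving the dual: y* = (0, 2, 1).
  dual value b^T y* = 34.
Strong duality: c^T x* = b^T y*. Confirmed.

34


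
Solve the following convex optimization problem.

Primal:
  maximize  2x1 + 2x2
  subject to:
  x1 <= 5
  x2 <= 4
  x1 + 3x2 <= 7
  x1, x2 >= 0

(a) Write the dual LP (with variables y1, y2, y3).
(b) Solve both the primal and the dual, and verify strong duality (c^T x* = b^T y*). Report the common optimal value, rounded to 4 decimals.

The standard primal-dual pair for 'max c^T x s.t. A x <= b, x >= 0' is:
  Dual:  min b^T y  s.t.  A^T y >= c,  y >= 0.

So the dual LP is:
  minimize  5y1 + 4y2 + 7y3
  subject to:
    y1 + y3 >= 2
    y2 + 3y3 >= 2
    y1, y2, y3 >= 0

Solving the primal: x* = (5, 0.6667).
  primal value c^T x* = 11.3333.
Solving the dual: y* = (1.3333, 0, 0.6667).
  dual value b^T y* = 11.3333.
Strong duality: c^T x* = b^T y*. Confirmed.

11.3333


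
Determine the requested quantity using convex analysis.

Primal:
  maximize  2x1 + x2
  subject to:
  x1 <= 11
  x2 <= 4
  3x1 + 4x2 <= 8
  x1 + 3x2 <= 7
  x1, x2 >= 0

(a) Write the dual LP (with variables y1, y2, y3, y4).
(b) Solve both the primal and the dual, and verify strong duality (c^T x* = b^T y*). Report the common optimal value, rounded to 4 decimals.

The standard primal-dual pair for 'max c^T x s.t. A x <= b, x >= 0' is:
  Dual:  min b^T y  s.t.  A^T y >= c,  y >= 0.

So the dual LP is:
  minimize  11y1 + 4y2 + 8y3 + 7y4
  subject to:
    y1 + 3y3 + y4 >= 2
    y2 + 4y3 + 3y4 >= 1
    y1, y2, y3, y4 >= 0

Solving the primal: x* = (2.6667, 0).
  primal value c^T x* = 5.3333.
Solving the dual: y* = (0, 0, 0.6667, 0).
  dual value b^T y* = 5.3333.
Strong duality: c^T x* = b^T y*. Confirmed.

5.3333


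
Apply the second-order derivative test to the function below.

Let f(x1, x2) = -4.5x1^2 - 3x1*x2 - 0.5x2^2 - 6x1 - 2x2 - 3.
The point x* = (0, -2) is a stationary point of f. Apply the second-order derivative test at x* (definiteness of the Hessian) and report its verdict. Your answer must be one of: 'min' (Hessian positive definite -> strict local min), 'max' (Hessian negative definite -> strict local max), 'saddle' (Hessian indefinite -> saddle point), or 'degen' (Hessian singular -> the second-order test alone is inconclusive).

Compute the Hessian H = grad^2 f:
  H = [[-9, -3], [-3, -1]]
Verify stationarity: grad f(x*) = H x* + g = (0, 0).
Eigenvalues of H: -10, 0.
H has a zero eigenvalue (singular; negative semidefinite but not definite), so H is neither positive definite, negative definite, nor indefinite. The second-order test alone is inconclusive -> degen.
(Indeed, f is constant along the null direction of H through x*, so x* is not a strict local extremum.)

degen


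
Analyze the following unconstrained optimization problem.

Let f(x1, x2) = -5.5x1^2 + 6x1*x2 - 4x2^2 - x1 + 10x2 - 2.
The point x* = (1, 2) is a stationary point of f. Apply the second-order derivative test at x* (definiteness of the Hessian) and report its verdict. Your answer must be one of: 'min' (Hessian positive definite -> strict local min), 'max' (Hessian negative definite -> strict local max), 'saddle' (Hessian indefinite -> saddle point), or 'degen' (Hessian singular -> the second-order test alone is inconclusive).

Compute the Hessian H = grad^2 f:
  H = [[-11, 6], [6, -8]]
Verify stationarity: grad f(x*) = H x* + g = (0, 0).
Eigenvalues of H: -15.6847, -3.3153.
Both eigenvalues < 0, so H is negative definite -> x* is a strict local max.

max


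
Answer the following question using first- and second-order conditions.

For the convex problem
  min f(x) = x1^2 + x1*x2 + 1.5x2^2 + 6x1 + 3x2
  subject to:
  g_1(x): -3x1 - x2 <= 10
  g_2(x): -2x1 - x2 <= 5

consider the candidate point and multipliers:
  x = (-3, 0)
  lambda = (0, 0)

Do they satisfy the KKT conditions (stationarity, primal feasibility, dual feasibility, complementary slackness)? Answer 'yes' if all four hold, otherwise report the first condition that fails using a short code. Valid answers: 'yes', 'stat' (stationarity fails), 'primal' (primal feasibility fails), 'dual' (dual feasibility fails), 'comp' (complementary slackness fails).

Gradient of f: grad f(x) = Q x + c = (0, 0)
Constraint values g_i(x) = a_i^T x - b_i:
  g_1((-3, 0)) = -1
  g_2((-3, 0)) = 1
Stationarity residual: grad f(x) + sum_i lambda_i a_i = (0, 0)
  -> stationarity OK
Primal feasibility (all g_i <= 0): FAILS
Dual feasibility (all lambda_i >= 0): OK
Complementary slackness (lambda_i * g_i(x) = 0 for all i): OK

Verdict: the first failing condition is primal_feasibility -> primal.

primal


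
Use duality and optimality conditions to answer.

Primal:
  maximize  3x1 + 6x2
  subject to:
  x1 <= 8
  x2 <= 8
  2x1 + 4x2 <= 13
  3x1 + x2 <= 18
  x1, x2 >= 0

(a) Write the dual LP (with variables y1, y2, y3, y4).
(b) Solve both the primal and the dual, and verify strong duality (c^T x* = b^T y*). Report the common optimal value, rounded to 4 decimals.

The standard primal-dual pair for 'max c^T x s.t. A x <= b, x >= 0' is:
  Dual:  min b^T y  s.t.  A^T y >= c,  y >= 0.

So the dual LP is:
  minimize  8y1 + 8y2 + 13y3 + 18y4
  subject to:
    y1 + 2y3 + 3y4 >= 3
    y2 + 4y3 + y4 >= 6
    y1, y2, y3, y4 >= 0

Solving the primal: x* = (5.9, 0.3).
  primal value c^T x* = 19.5.
Solving the dual: y* = (0, 0, 1.5, 0).
  dual value b^T y* = 19.5.
Strong duality: c^T x* = b^T y*. Confirmed.

19.5


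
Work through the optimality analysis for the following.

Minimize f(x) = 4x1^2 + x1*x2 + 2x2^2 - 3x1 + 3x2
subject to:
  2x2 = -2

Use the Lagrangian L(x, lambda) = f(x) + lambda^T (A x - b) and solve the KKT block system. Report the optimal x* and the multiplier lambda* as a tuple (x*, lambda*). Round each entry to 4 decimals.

Form the Lagrangian:
  L(x, lambda) = (1/2) x^T Q x + c^T x + lambda^T (A x - b)
Stationarity (grad_x L = 0): Q x + c + A^T lambda = 0.
Primal feasibility: A x = b.

This gives the KKT block system:
  [ Q   A^T ] [ x     ]   [-c ]
  [ A    0  ] [ lambda ] = [ b ]

Solving the linear system:
  x*      = (0.5, -1)
  lambda* = (0.25)
  f(x*)   = -2

x* = (0.5, -1), lambda* = (0.25)


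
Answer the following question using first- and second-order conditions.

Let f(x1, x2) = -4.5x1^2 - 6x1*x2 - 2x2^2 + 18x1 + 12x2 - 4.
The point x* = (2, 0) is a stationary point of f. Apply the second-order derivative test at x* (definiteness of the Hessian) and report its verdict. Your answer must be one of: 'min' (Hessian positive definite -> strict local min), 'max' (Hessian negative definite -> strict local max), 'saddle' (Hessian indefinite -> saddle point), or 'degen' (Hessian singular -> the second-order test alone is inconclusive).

Compute the Hessian H = grad^2 f:
  H = [[-9, -6], [-6, -4]]
Verify stationarity: grad f(x*) = H x* + g = (0, 0).
Eigenvalues of H: -13, 0.
H has a zero eigenvalue (singular; negative semidefinite but not definite), so H is neither positive definite, negative definite, nor indefinite. The second-order test alone is inconclusive -> degen.
(Indeed, f is constant along the null direction of H through x*, so x* is not a strict local extremum.)

degen


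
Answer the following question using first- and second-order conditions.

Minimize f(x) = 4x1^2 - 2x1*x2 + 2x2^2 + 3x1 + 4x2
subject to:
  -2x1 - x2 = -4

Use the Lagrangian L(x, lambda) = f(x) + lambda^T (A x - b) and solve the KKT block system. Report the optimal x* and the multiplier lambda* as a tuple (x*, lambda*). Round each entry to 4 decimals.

Form the Lagrangian:
  L(x, lambda) = (1/2) x^T Q x + c^T x + lambda^T (A x - b)
Stationarity (grad_x L = 0): Q x + c + A^T lambda = 0.
Primal feasibility: A x = b.

This gives the KKT block system:
  [ Q   A^T ] [ x     ]   [-c ]
  [ A    0  ] [ lambda ] = [ b ]

Solving the linear system:
  x*      = (1.4062, 1.1875)
  lambda* = (5.9375)
  f(x*)   = 16.3594

x* = (1.4062, 1.1875), lambda* = (5.9375)


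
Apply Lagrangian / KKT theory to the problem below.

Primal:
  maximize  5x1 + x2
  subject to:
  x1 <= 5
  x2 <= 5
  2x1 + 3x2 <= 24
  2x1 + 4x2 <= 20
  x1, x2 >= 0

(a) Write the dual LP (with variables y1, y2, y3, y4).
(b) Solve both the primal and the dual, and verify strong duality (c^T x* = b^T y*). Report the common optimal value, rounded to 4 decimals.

The standard primal-dual pair for 'max c^T x s.t. A x <= b, x >= 0' is:
  Dual:  min b^T y  s.t.  A^T y >= c,  y >= 0.

So the dual LP is:
  minimize  5y1 + 5y2 + 24y3 + 20y4
  subject to:
    y1 + 2y3 + 2y4 >= 5
    y2 + 3y3 + 4y4 >= 1
    y1, y2, y3, y4 >= 0

Solving the primal: x* = (5, 2.5).
  primal value c^T x* = 27.5.
Solving the dual: y* = (4.5, 0, 0, 0.25).
  dual value b^T y* = 27.5.
Strong duality: c^T x* = b^T y*. Confirmed.

27.5
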